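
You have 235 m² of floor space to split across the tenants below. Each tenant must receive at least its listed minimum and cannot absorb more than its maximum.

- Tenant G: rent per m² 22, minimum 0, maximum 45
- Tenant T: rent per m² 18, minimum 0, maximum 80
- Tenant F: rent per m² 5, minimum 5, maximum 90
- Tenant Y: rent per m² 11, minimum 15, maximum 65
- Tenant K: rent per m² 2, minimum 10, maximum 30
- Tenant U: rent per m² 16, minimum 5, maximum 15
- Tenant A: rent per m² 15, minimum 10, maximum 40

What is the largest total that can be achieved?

3755

Meeting every minimum uses 0+0+5+15+10+5+10 = 45 m², leaving 190.
Highest rent per m² first: Tenant G 22 > Tenant T 18 > Tenant U 16 > Tenant A 15 > Tenant Y 11 > Tenant F 5 > Tenant K 2.
Give Tenant G 45 more to hit its cap of 45 — 145 left.
Tenant T: +80 to 80 (cap) — 65 left.
Give Tenant U 10 more to hit its cap of 15 — 55 left.
Tenant A takes 30 more to reach its cap of 40 — 25 left.
Tenant Y: +25 (room for 50) → 40. Pool exhausted.
Total = 22×45 + 18×80 + 5×5 + 11×40 + 2×10 + 16×15 + 15×40 = 3755.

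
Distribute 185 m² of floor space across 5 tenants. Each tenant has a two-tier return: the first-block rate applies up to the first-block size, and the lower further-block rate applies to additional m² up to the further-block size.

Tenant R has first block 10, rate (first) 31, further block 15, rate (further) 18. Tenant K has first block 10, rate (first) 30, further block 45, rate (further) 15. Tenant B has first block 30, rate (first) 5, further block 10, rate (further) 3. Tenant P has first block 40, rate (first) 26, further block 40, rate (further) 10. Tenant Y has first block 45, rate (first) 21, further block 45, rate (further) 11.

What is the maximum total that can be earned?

Treat each block as its own option and order by rate: Tenant R/first 31 > Tenant K/first 30 > Tenant P/first 26 > Tenant Y/first 21 > Tenant R/second 18 > Tenant K/second 15 > Tenant Y/second 11 > Tenant P/second 10 > Tenant B/first 5 > Tenant B/second 3.
Fill Tenant R first block (10 at 31) ; 175 left.
Fill Tenant K first block (10 at 30) ; 165 left.
Fill Tenant P first block (40 at 26) ; 125 left.
Fill Tenant Y first block (45 at 21) ; 80 left.
Tenant R/second (18): +15 ; 65 left.
Tenant K second at 15: fill all 45 ; 20 left.
Tenant Y/second: +20 of 45 at 11; pool empty.
Total = 31×10 + 30×10 + 26×40 + 21×45 + 18×15 + 15×45 + 11×20 = 3760.

3760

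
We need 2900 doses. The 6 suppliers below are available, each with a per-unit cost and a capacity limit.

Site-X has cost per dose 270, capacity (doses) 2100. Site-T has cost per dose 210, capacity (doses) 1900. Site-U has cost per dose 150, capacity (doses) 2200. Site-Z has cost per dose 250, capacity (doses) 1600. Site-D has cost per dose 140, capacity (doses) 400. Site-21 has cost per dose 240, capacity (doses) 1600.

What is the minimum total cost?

449000

Fill from the cheapest supplier first.
Site-D (140): use full 400 — 2500 doses to go.
Site-U at 150: take all 2200 doses — 300 still needed.
Site-T (210): take the remaining 300 — done.
Site-21, Site-Z, Site-X: unused.
Cost = 400×140 + 2200×150 + 300×210 = 449000.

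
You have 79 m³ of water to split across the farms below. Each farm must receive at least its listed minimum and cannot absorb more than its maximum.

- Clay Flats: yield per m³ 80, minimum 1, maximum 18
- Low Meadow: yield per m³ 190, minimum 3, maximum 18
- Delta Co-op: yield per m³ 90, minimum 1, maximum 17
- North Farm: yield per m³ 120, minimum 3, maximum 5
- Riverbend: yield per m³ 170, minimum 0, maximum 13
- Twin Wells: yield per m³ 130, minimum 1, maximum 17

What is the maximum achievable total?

10690

Meeting every minimum uses 1+3+1+3+0+1 = 9 m³, leaving 70.
Highest yield per m³ first: Low Meadow 190 > Riverbend 170 > Twin Wells 130 > North Farm 120 > Delta Co-op 90 > Clay Flats 80.
Give Low Meadow 15 more to hit its cap of 18 — 55 left.
Riverbend: +13 to 13 (cap) — 42 left.
Twin Wells: +16 to 17 (cap) — 26 left.
North Farm: +2 to 5 (cap) — 24 left.
Delta Co-op takes 16 more to reach its cap of 17 — 8 left.
Clay Flats has room for 17 more but only 8 remain, so it gets 9.
Total = 80×9 + 190×18 + 90×17 + 120×5 + 170×13 + 130×17 = 10690.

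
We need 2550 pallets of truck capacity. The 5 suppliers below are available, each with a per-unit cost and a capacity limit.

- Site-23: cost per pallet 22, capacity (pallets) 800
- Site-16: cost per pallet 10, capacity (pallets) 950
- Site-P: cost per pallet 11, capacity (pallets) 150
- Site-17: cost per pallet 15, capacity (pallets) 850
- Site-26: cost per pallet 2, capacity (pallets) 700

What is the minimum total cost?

23800

Use suppliers in increasing cost order.
Site-26 (2): use full 700 — 1850 pallets to go.
Take 950 from Site-16 at 10 — need 900 more.
Site-P at 11: take all 150 pallets — 750 still needed.
Site-17 at 15: take 750 of its 850 — requirement met.
Site-23: unused.
Cost = 700×2 + 950×10 + 150×11 + 750×15 = 23800.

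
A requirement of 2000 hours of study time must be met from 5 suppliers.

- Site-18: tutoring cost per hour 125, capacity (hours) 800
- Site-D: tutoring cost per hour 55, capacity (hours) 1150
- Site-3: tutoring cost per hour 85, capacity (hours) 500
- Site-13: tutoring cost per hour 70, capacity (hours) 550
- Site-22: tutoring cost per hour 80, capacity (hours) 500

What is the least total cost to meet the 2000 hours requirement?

Fill from the cheapest supplier first.
Site-D (55): use full 1150 → 850 hours to go.
Site-13 (70): use full 550 → 300 hours to go.
Take 300 from Site-22 at 80 to finish.
Site-3, Site-18: unused.
Cost = 1150×55 + 550×70 + 300×80 = 125750.

125750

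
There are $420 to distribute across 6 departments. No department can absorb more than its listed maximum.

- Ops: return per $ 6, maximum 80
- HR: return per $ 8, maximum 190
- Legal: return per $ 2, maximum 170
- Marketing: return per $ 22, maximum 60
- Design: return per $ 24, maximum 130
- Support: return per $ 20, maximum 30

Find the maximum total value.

Order the departments by return per $: Design 24 > Marketing 22 > Support 20 > HR 8 > Ops 6 > Legal 2.
Give Design 130 to hit its cap of 130 ; 290 left.
Marketing takes 60 to reach its cap of 60 ; 230 left.
Support takes 30 to reach its cap of 30 ; 200 left.
Give HR 190 to hit its cap of 190 ; 10 left.
Only 10 left; Ops takes them to reach 10.
Total = 6×10 + 8×190 + 22×60 + 24×130 + 20×30 = 6620.

6620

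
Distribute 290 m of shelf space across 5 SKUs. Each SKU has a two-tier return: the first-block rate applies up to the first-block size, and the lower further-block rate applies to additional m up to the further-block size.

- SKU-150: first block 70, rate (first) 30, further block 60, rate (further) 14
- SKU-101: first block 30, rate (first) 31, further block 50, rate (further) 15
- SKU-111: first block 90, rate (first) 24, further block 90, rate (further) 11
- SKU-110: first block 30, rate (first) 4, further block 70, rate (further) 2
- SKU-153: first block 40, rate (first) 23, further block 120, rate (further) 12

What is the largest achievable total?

Treat each block as its own option and order by rate: SKU-101/T1 31 > SKU-150/T1 30 > SKU-111/T1 24 > SKU-153/T1 23 > SKU-101/T2 15 > SKU-150/T2 14 > SKU-153/T2 12 > SKU-111/T2 11 > SKU-110/T1 4 > SKU-110/T2 2.
SKU-101 T1 at 31: fill all 30 — 260 left.
SKU-150/T1 (30): +70 — 190 left.
SKU-111/T1 (24): +90 — 100 left.
SKU-153 T1 at 23: fill all 40 — 60 left.
Fill SKU-101 T2 block (50 at 15) — 10 left.
SKU-150/T2: +10 of 60 at 14; pool empty.
Total = 31×30 + 30×70 + 24×90 + 23×40 + 15×50 + 14×10 = 7000.

7000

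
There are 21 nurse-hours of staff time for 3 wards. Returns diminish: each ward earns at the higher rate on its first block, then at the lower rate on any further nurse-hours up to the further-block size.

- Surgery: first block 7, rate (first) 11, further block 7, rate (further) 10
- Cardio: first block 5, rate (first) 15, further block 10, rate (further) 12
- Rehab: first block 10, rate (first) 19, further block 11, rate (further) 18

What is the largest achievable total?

Rank every tier by rate: Rehab/first 19 > Rehab/second 18 > Cardio/first 15 > Cardio/second 12 > Surgery/first 11 > Surgery/second 10.
Rehab first at 19: fill all 10 → 11 left.
Rehab second at 18: fill all 11 → 0 left.
Total = 19×10 + 18×11 = 388.

388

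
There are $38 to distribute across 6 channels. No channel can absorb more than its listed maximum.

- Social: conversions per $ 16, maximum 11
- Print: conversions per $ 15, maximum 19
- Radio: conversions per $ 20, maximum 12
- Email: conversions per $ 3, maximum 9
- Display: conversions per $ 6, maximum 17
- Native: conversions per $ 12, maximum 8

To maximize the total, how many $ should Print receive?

Order the channels by conversions per $: Radio 20 > Social 16 > Print 15 > Native 12 > Display 6 > Email 3.
Radio takes 12 to reach its cap of 12 → 26 left.
Social: +11 to 11 (cap) → 15 left.
Print has room for 19 but only 15 remain, so it gets 15.

15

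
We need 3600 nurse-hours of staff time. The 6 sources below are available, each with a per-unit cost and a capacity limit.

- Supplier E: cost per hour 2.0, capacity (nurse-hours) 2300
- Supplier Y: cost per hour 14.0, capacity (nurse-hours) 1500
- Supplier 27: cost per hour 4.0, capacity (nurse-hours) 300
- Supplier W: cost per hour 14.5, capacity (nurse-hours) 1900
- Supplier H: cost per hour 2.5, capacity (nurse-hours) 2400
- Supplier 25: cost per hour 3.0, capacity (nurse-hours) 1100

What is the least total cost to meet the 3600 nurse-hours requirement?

Use sources in increasing cost order.
Supplier E (2.0): use full 2300 → 1300 nurse-hours to go.
Supplier H at 2.5: take 1300 of its 2400 → requirement met.
Supplier 25, Supplier 27, Supplier Y, Supplier W: unused.
Cost = 2300×2.0 + 1300×2.5 = 7850.

7850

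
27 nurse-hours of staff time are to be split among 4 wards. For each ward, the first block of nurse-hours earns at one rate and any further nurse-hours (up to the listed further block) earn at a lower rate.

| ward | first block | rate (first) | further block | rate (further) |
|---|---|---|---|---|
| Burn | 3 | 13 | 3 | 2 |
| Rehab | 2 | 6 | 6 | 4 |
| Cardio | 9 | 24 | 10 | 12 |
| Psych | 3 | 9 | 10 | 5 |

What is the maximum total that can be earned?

414

Order all 8 blocks by rate: Cardio/first 24 > Burn/first 13 > Cardio/second 12 > Psych/first 9 > Rehab/first 6 > Psych/second 5 > Rehab/second 4 > Burn/second 2.
Fill Cardio first block (9 at 24) → 18 left.
Burn/first (13): +3 → 15 left.
Cardio/second (12): +10 → 5 left.
Fill Psych first block (3 at 9) → 2 left.
Fill Rehab first block (2 at 6) → 0 left.
Total = 24×9 + 13×3 + 12×10 + 9×3 + 6×2 = 414.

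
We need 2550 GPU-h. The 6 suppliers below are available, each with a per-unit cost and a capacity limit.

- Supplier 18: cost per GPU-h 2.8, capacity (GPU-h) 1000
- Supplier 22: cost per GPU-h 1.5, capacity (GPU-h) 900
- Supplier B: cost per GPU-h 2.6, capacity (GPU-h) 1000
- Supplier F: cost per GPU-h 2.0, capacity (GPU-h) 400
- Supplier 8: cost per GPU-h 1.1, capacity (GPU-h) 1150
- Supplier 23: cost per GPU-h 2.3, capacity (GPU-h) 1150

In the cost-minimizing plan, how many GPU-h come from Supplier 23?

100

Cheapest first:
Supplier 8 (1.1): use full 1150 — 1400 GPU-h to go.
Take 900 from Supplier 22 at 1.5 — need 500 more.
Supplier F (2.0): use full 400 — 100 GPU-h to go.
Supplier 23 at 2.3: take 100 of its 1150 — requirement met.
Supplier B, Supplier 18: unused.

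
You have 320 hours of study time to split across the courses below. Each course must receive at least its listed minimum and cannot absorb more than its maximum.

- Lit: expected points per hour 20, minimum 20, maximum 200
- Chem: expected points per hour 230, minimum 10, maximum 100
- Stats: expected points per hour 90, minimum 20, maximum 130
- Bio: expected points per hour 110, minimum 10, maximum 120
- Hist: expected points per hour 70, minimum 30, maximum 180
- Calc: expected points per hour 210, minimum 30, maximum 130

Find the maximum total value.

56800

Meeting every minimum uses 20+10+20+10+30+30 = 120 hours, leaving 200.
Highest expected points per hour first: Chem 230 > Calc 210 > Bio 110 > Stats 90 > Hist 70 > Lit 20.
Chem takes 90 more to reach its cap of 100 ; 110 left.
Calc takes 100 more to reach its cap of 130 ; 10 left.
Only 10 left; Bio takes them to reach 20.
Total = 20×20 + 230×100 + 90×20 + 110×20 + 70×30 + 210×130 = 56800.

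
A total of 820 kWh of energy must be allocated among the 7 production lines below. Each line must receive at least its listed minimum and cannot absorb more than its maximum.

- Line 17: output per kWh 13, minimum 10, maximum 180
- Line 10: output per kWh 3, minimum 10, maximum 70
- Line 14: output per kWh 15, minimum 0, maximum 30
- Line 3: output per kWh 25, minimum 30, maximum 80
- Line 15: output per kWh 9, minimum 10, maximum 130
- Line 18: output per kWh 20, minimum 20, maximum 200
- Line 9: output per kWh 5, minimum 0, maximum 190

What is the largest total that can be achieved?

Meeting every minimum uses 10+10+0+30+10+20+0 = 80 kWh, leaving 740.
Order the production lines by output per kWh: Line 3 25 > Line 18 20 > Line 14 15 > Line 17 13 > Line 15 9 > Line 9 5 > Line 10 3.
Line 3 takes 50 more to reach its cap of 80 ; 690 left.
Give Line 18 180 more to hit its cap of 200 ; 510 left.
Line 14 takes 30 more to reach its cap of 30 ; 480 left.
Line 17: +170 to 180 (cap) ; 310 left.
Line 15 takes 120 more to reach its cap of 130 ; 190 left.
Line 9: +190 to 190 (cap) ; 0 left.
Total = 13×180 + 3×10 + 15×30 + 25×80 + 9×130 + 20×200 + 5×190 = 10940.

10940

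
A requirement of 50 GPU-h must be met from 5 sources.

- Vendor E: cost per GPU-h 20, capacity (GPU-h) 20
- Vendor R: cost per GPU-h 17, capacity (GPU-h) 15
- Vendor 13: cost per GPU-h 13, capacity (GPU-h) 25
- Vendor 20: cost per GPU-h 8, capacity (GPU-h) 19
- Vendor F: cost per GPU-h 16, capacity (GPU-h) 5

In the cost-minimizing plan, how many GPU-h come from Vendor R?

1

Cheapest first:
Vendor 20 at 8: take all 19 GPU-h — 31 still needed.
Take 25 from Vendor 13 at 13 — need 6 more.
Vendor F at 16: take all 5 GPU-h — 1 still needed.
Vendor R (17): take the remaining 1 — done.
Vendor E: unused.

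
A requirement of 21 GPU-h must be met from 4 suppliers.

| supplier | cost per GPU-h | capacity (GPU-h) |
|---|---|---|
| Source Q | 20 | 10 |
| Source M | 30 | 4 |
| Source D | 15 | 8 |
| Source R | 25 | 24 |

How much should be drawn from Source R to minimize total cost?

Use suppliers in increasing cost order.
Source D (15): use full 8 — 13 GPU-h to go.
Source Q at 20: take all 10 GPU-h — 3 still needed.
Take 3 from Source R at 25 to finish.
Source M: unused.

3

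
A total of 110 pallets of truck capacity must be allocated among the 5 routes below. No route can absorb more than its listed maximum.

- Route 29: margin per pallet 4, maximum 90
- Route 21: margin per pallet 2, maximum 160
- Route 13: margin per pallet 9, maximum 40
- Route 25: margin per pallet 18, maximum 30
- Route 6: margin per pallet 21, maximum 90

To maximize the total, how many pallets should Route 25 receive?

20

Rank by margin per pallet: Route 6 21 > Route 25 18 > Route 13 9 > Route 29 4 > Route 21 2.
Give Route 6 90 to hit its cap of 90 ; 20 left.
Only 20 left; Route 25 takes them to reach 20.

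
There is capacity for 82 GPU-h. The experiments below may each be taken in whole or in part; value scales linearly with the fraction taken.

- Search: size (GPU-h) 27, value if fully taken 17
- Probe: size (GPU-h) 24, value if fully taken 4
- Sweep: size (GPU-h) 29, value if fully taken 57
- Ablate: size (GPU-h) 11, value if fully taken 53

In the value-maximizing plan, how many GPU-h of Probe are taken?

Sort by value density: Ablate 53/11≈4.82, Sweep 57/29≈1.97, Search 17/27≈0.63, Probe 4/24≈0.167.
Take all of Ablate (11 GPU-h, value 53) ; 71 GPU-h left.
Sweep: take in full, 29 GPU-h for value 57 ; 42 left.
Search: take in full, 27 GPU-h for value 17 ; 15 left.
Only 15 GPU-h remain; take 15/24 of Probe for value 4×15/24 = 2.5.

15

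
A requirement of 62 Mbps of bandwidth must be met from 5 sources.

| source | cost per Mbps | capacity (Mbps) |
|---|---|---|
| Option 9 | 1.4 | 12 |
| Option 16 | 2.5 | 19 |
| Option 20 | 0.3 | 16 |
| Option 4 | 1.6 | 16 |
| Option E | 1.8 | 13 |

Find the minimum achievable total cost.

Cheapest first:
Take 16 from Option 20 at 0.3 ; need 46 more.
Option 9 (1.4): use full 12 ; 34 Mbps to go.
Take 16 from Option 4 at 1.6 ; need 18 more.
Option E (1.8): use full 13 ; 5 Mbps to go.
Option 16 at 2.5: take 5 of its 19 ; requirement met.
Cost = 16×0.3 + 12×1.4 + 16×1.6 + 13×1.8 + 5×2.5 = 83.1.

83.1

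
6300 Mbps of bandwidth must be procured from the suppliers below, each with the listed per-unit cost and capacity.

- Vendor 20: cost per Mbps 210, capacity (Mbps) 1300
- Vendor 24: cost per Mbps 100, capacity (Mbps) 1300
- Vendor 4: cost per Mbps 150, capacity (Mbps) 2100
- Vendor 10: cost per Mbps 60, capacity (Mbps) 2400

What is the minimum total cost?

Cheapest first:
Take 2400 from Vendor 10 at 60 ; need 3900 more.
Vendor 24 (100): use full 1300 ; 2600 Mbps to go.
Vendor 4 (150): use full 2100 ; 500 Mbps to go.
Vendor 20 (210): take the remaining 500 ; done.
Cost = 2400×60 + 1300×100 + 2100×150 + 500×210 = 694000.

694000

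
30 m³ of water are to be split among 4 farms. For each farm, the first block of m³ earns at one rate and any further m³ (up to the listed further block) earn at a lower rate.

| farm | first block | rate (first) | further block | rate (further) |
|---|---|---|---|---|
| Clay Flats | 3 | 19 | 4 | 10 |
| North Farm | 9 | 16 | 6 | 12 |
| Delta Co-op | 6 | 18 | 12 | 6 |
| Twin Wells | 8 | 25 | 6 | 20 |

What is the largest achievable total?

597

Order all 8 blocks by rate: Twin Wells/tier1 25 > Twin Wells/tier2 20 > Clay Flats/tier1 19 > Delta Co-op/tier1 18 > North Farm/tier1 16 > North Farm/tier2 12 > Clay Flats/tier2 10 > Delta Co-op/tier2 6.
Twin Wells tier1 at 25: fill all 8 ; 22 left.
Twin Wells/tier2 (20): +6 ; 16 left.
Clay Flats tier1 at 19: fill all 3 ; 13 left.
Delta Co-op tier1 at 18: fill all 6 ; 7 left.
North Farm/tier1: +7 of 9 at 16; pool empty.
Total = 25×8 + 20×6 + 19×3 + 18×6 + 16×7 = 597.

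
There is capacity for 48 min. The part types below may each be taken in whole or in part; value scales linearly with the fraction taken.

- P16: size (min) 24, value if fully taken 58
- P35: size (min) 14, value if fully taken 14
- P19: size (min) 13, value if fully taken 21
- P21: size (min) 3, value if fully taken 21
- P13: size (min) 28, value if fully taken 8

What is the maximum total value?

108

Best value per unit of size first: P21 21/3≈7, P16 58/24≈2.42, P19 21/13≈1.62, P35 14/14≈1, P13 8/28≈0.286.
Take all of P21 (3 min, value 21) ; 45 min left.
Take all of P16 (24 min, value 58) ; 21 min left.
All 13 min of P19 fit (value 21) ; 8 remain.
Fill the last 8 min with part of P35: 8/14 of it earns 8.
Total value = 108.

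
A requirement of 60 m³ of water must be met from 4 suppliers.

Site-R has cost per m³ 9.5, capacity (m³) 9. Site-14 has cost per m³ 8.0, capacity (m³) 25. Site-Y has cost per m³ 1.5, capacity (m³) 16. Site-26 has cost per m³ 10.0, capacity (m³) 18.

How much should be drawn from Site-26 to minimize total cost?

Fill from the cheapest supplier first.
Take 16 from Site-Y at 1.5 → need 44 more.
Take 25 from Site-14 at 8.0 → need 19 more.
Site-R (9.5): use full 9 → 10 m³ to go.
Take 10 from Site-26 at 10.0 to finish.

10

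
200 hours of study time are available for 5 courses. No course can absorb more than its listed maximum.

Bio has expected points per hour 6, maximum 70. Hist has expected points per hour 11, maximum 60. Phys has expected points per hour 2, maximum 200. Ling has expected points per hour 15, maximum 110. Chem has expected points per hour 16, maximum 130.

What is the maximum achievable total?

Rank by expected points per hour: Chem 16 > Ling 15 > Hist 11 > Bio 6 > Phys 2.
Give Chem 130 to hit its cap of 130 — 70 left.
Ling has room for 110 but only 70 remain, so it gets 70.
Total = 15×70 + 16×130 = 3130.

3130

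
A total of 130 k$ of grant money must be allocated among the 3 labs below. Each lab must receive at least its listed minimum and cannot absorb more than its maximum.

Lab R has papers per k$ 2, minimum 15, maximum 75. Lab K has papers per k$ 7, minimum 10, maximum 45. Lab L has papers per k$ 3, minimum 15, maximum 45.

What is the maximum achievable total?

Meeting every minimum uses 15+10+15 = 40 k$, leaving 90.
Rank by papers per k$: Lab K 7 > Lab L 3 > Lab R 2.
Give Lab K 35 more to hit its cap of 45 → 55 left.
Lab L: +30 to 45 (cap) → 25 left.
Lab R: +25 (room for 60) → 40. Pool exhausted.
Total = 2×40 + 7×45 + 3×45 = 530.

530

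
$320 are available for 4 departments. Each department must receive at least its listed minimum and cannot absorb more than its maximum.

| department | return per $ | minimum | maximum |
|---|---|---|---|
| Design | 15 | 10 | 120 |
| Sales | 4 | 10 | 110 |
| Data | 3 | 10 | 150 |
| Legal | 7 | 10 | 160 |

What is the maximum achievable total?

Meeting every minimum uses 10+10+10+10 = 40 $, leaving 280.
Order the departments by return per $: Design 15 > Legal 7 > Sales 4 > Data 3.
Design takes 110 more to reach its cap of 120 — 170 left.
Give Legal 150 more to hit its cap of 160 — 20 left.
Sales: +20 (room for 100) → 30. Pool exhausted.
Total = 15×120 + 4×30 + 3×10 + 7×160 = 3070.

3070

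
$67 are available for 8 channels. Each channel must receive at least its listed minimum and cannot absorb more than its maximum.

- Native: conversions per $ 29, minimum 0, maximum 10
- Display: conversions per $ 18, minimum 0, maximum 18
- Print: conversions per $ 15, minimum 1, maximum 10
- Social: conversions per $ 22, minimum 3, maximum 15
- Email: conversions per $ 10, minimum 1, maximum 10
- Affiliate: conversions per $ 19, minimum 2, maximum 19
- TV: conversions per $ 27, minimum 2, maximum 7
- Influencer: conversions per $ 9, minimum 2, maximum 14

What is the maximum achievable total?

1429

Meeting every minimum uses 0+0+1+3+1+2+2+2 = 11 $, leaving 56.
Order the channels by conversions per $: Native 29 > TV 27 > Social 22 > Affiliate 19 > Display 18 > Print 15 > Email 10 > Influencer 9.
Give Native 10 more to hit its cap of 10 — 46 left.
Give TV 5 more to hit its cap of 7 — 41 left.
Social: +12 to 15 (cap) — 29 left.
Affiliate: +17 to 19 (cap) — 12 left.
Display: +12 (room for 18) → 12. Pool exhausted.
Total = 29×10 + 18×12 + 15×1 + 22×15 + 10×1 + 19×19 + 27×7 + 9×2 = 1429.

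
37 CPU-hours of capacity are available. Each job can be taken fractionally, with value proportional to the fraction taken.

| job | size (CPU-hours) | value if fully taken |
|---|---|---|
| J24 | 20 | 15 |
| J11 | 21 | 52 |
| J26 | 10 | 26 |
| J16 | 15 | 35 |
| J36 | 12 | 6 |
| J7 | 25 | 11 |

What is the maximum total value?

Sort by value density: J26 26/10≈2.6, J11 52/21≈2.48, J16 35/15≈2.33, J24 15/20≈0.75, J36 6/12≈0.5, J7 11/25≈0.44.
Take all of J26 (10 CPU-hours, value 26) ; 27 CPU-hours left.
All 21 CPU-hours of J11 fit (value 52) ; 6 remain.
6 CPU-hours left: a 6/15 share of J16 gives 35×6/15 = 14.
Total value = 92.

92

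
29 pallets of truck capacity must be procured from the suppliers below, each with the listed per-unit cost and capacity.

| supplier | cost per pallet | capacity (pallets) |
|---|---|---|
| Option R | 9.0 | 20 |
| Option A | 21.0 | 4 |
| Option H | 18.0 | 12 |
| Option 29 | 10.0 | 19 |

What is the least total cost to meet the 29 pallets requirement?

270

Use suppliers in increasing cost order.
Option R at 9.0: take all 20 pallets ; 9 still needed.
Option 29 at 10.0: take 9 of its 19 ; requirement met.
Option H, Option A: unused.
Cost = 20×9.0 + 9×10.0 = 270.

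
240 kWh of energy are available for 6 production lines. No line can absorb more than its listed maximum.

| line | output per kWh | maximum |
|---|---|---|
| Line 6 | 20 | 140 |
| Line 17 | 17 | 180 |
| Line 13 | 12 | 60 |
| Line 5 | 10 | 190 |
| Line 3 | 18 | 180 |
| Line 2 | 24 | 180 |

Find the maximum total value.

Rank by output per kWh: Line 2 24 > Line 6 20 > Line 3 18 > Line 17 17 > Line 13 12 > Line 5 10.
Line 2: +180 to 180 (cap) ; 60 left.
Line 6: +60 (room for 140) → 60. Pool exhausted.
Total = 20×60 + 24×180 = 5520.

5520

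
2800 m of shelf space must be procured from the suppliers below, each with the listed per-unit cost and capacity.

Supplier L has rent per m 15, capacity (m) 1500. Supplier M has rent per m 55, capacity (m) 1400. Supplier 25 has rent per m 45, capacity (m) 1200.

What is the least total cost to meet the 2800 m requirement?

82000

Fill from the cheapest supplier first.
Supplier L (15): use full 1500 → 1300 m to go.
Supplier 25 (45): use full 1200 → 100 m to go.
Take 100 from Supplier M at 55 to finish.
Cost = 1500×15 + 1200×45 + 100×55 = 82000.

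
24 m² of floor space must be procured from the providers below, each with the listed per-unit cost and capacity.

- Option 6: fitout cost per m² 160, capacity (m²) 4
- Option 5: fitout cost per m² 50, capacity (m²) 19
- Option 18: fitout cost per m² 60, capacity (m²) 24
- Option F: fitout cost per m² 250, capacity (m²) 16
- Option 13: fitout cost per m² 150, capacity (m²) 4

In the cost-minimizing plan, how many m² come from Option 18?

5

Cheapest first:
Option 5 at 50: take all 19 m² — 5 still needed.
Option 18 at 60: take 5 of its 24 — requirement met.
Option 13, Option 6, Option F: unused.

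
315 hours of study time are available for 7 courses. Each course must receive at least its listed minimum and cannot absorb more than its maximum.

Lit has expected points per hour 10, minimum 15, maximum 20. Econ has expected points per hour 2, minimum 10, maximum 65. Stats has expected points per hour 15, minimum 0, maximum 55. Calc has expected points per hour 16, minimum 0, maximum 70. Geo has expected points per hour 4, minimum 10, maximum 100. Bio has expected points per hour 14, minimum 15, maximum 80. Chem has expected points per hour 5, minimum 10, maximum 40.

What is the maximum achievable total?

3645

Meeting every minimum uses 15+10+0+0+10+15+10 = 60 hours, leaving 255.
Order the courses by expected points per hour: Calc 16 > Stats 15 > Bio 14 > Lit 10 > Chem 5 > Geo 4 > Econ 2.
Calc takes 70 more to reach its cap of 70 ; 185 left.
Stats takes 55 more to reach its cap of 55 ; 130 left.
Bio takes 65 more to reach its cap of 80 ; 65 left.
Give Lit 5 more to hit its cap of 20 ; 60 left.
Chem: +30 to 40 (cap) ; 30 left.
Only 30 left; Geo takes them to reach 40.
Total = 10×20 + 2×10 + 15×55 + 16×70 + 4×40 + 14×80 + 5×40 = 3645.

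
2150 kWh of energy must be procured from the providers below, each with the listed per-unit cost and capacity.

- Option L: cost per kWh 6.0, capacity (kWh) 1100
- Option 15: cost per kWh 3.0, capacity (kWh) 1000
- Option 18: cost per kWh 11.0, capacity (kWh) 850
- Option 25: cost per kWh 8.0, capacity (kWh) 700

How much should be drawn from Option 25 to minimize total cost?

Fill from the cheapest provider first.
Option 15 (3.0): use full 1000 — 1150 kWh to go.
Option L at 6.0: take all 1100 kWh — 50 still needed.
Option 25 at 8.0: take 50 of its 700 — requirement met.
Option 18: unused.

50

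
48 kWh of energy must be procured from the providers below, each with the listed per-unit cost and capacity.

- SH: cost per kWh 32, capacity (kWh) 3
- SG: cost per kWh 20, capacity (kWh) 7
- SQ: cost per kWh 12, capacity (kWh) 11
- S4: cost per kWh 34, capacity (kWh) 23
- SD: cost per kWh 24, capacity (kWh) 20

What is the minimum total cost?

1086

Cheapest first:
SQ (12): use full 11 → 37 kWh to go.
Take 7 from SG at 20 → need 30 more.
SD at 24: take all 20 kWh → 10 still needed.
Take 3 from SH at 32 → need 7 more.
S4 (34): take the remaining 7 → done.
Cost = 11×12 + 7×20 + 20×24 + 3×32 + 7×34 = 1086.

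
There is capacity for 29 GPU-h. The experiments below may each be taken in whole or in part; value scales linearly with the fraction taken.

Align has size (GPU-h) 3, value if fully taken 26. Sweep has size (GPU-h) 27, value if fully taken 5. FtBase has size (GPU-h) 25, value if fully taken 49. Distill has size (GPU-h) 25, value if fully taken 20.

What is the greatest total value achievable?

75.8

Best value per unit of size first: Align 26/3≈8.67, FtBase 49/25≈1.96, Distill 20/25≈0.8, Sweep 5/27≈0.185.
All 3 GPU-h of Align fit (value 26) — 26 remain.
All 25 GPU-h of FtBase fit (value 49) — 1 remain.
Only 1 GPU-h remain; take 1/25 of Distill for value 20×1/25 = 0.8.
Total value = 75.8.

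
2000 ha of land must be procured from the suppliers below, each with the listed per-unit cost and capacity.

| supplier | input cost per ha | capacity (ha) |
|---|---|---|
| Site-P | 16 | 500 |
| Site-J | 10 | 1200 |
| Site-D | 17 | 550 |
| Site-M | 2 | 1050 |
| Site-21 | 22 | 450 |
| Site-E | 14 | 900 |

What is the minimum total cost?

Fill from the cheapest supplier first.
Take 1050 from Site-M at 2 ; need 950 more.
Site-J at 10: take 950 of its 1200 ; requirement met.
Site-E, Site-P, Site-D, Site-21: unused.
Cost = 1050×2 + 950×10 = 11600.

11600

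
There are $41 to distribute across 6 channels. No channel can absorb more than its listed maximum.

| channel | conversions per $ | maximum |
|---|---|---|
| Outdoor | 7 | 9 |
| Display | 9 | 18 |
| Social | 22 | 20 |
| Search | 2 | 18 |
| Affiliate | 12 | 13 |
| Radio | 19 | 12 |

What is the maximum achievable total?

Order the channels by conversions per $: Social 22 > Radio 19 > Affiliate 12 > Display 9 > Outdoor 7 > Search 2.
Give Social 20 to hit its cap of 20 — 21 left.
Radio: +12 to 12 (cap) — 9 left.
Affiliate has room for 13 but only 9 remain, so it gets 9.
Total = 22×20 + 12×9 + 19×12 = 776.

776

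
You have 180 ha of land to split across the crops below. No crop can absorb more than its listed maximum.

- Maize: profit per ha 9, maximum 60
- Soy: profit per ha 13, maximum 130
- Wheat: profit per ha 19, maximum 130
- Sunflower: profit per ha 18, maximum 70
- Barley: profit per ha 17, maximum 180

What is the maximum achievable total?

3370

Highest profit per ha first: Wheat 19 > Sunflower 18 > Barley 17 > Soy 13 > Maize 9.
Wheat takes 130 to reach its cap of 130 → 50 left.
Sunflower: +50 (room for 70) → 50. Pool exhausted.
Total = 19×130 + 18×50 = 3370.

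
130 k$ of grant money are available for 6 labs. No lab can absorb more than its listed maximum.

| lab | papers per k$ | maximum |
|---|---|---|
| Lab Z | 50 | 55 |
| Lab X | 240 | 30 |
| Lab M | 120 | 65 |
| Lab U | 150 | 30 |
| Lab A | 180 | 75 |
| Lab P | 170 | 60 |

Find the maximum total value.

24950

Rank by papers per k$: Lab X 240 > Lab A 180 > Lab P 170 > Lab U 150 > Lab M 120 > Lab Z 50.
Lab X: +30 to 30 (cap) ; 100 left.
Lab A: +75 to 75 (cap) ; 25 left.
Lab P: +25 (room for 60) → 25. Pool exhausted.
Total = 240×30 + 180×75 + 170×25 = 24950.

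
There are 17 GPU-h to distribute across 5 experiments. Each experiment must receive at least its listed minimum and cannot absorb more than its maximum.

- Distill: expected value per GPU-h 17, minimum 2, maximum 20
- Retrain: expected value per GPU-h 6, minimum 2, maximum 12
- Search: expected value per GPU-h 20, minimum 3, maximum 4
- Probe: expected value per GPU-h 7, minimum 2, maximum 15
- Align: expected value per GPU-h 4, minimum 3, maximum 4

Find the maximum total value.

Meeting every minimum uses 2+2+3+2+3 = 12 GPU-h, leaving 5.
Highest expected value per GPU-h first: Search 20 > Distill 17 > Probe 7 > Retrain 6 > Align 4.
Search: +1 to 4 (cap) → 4 left.
Distill: +4 (room for 18) → 6. Pool exhausted.
Total = 17×6 + 6×2 + 20×4 + 7×2 + 4×3 = 220.

220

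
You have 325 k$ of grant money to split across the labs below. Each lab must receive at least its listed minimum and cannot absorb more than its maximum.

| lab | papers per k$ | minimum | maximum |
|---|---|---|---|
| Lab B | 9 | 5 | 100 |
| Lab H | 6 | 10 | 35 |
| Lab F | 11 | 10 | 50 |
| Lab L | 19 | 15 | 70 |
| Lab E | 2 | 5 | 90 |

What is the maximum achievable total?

3130

Meeting every minimum uses 5+10+10+15+5 = 45 k$, leaving 280.
Order the labs by papers per k$: Lab L 19 > Lab F 11 > Lab B 9 > Lab H 6 > Lab E 2.
Give Lab L 55 more to hit its cap of 70 ; 225 left.
Lab F takes 40 more to reach its cap of 50 ; 185 left.
Lab B takes 95 more to reach its cap of 100 ; 90 left.
Lab H takes 25 more to reach its cap of 35 ; 65 left.
Lab E: +65 (room for 85) → 70. Pool exhausted.
Total = 9×100 + 6×35 + 11×50 + 19×70 + 2×70 = 3130.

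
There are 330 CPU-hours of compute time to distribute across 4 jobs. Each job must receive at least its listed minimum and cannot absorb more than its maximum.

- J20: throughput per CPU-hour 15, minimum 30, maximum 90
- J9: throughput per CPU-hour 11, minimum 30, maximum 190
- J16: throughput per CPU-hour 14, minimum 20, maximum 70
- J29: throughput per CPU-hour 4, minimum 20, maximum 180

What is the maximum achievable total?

Meeting every minimum uses 30+30+20+20 = 100 CPU-hours, leaving 230.
Highest throughput per CPU-hour first: J20 15 > J16 14 > J9 11 > J29 4.
J20: +60 to 90 (cap) → 170 left.
J16 takes 50 more to reach its cap of 70 → 120 left.
J9 has room for 160 more but only 120 remain, so it gets 150.
Total = 15×90 + 11×150 + 14×70 + 4×20 = 4060.

4060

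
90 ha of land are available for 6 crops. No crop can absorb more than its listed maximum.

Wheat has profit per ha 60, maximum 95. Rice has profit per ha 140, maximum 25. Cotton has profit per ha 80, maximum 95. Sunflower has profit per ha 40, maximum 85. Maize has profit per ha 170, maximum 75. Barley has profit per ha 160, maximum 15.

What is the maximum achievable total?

Highest profit per ha first: Maize 170 > Barley 160 > Rice 140 > Cotton 80 > Wheat 60 > Sunflower 40.
Maize: +75 to 75 (cap) ; 15 left.
Give Barley 15 to hit its cap of 15 ; 0 left.
Total = 170×75 + 160×15 = 15150.

15150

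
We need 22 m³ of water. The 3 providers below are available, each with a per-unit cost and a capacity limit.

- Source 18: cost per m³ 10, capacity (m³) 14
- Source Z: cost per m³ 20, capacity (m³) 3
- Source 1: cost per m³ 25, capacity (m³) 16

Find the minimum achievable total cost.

Use providers in increasing cost order.
Source 18 (10): use full 14 — 8 m³ to go.
Take 3 from Source Z at 20 — need 5 more.
Source 1 (25): take the remaining 5 — done.
Cost = 14×10 + 3×20 + 5×25 = 325.

325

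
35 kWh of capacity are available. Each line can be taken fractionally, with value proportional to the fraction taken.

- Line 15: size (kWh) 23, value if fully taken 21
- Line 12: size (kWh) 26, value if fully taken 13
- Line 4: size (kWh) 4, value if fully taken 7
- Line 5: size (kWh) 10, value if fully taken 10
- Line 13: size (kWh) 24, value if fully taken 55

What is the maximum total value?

69

Best value per unit of size first: Line 13 55/24≈2.29, Line 4 7/4≈1.75, Line 5 10/10≈1, Line 15 21/23≈0.913, Line 12 13/26≈0.5.
Take all of Line 13 (24 kWh, value 55) — 11 kWh left.
Take all of Line 4 (4 kWh, value 7) — 7 kWh left.
Fill the last 7 kWh with part of Line 5: 7/10 of it earns 7.
Total value = 69.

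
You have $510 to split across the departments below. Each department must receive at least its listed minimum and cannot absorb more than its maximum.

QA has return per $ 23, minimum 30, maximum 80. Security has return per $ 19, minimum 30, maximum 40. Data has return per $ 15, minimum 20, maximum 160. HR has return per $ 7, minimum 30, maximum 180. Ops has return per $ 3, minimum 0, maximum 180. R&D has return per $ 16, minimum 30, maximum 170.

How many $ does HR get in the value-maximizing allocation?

Meeting every minimum uses 30+30+20+30+0+30 = 140 $, leaving 370.
Rank by return per $: QA 23 > Security 19 > R&D 16 > Data 15 > HR 7 > Ops 3.
QA takes 50 more to reach its cap of 80 → 320 left.
Give Security 10 more to hit its cap of 40 → 310 left.
Give R&D 140 more to hit its cap of 170 → 170 left.
Data: +140 to 160 (cap) → 30 left.
Only 30 left; HR takes them to reach 60.

60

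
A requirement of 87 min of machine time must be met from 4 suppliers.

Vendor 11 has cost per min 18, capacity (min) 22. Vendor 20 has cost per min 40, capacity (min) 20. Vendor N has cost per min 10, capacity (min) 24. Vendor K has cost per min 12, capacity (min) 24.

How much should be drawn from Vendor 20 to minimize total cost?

17

Use suppliers in increasing cost order.
Vendor N (10): use full 24 → 63 min to go.
Vendor K (12): use full 24 → 39 min to go.
Take 22 from Vendor 11 at 18 → need 17 more.
Vendor 20 (40): take the remaining 17 → done.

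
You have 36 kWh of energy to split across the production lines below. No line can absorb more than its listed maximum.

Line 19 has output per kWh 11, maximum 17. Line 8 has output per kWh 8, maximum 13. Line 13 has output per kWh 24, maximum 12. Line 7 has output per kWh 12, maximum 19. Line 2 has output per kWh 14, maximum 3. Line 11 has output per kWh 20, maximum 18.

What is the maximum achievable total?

Highest output per kWh first: Line 13 24 > Line 11 20 > Line 2 14 > Line 7 12 > Line 19 11 > Line 8 8.
Line 13: +12 to 12 (cap) ; 24 left.
Line 11 takes 18 to reach its cap of 18 ; 6 left.
Line 2: +3 to 3 (cap) ; 3 left.
Only 3 left; Line 7 takes them to reach 3.
Total = 24×12 + 12×3 + 14×3 + 20×18 = 726.

726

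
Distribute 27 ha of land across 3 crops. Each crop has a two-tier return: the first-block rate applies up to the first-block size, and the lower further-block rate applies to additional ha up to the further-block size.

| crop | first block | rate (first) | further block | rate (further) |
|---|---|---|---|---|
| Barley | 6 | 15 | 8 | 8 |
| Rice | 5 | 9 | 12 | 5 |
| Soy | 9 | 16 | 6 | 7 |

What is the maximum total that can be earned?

Rank every tier by rate: Soy/tier1 16 > Barley/tier1 15 > Rice/tier1 9 > Barley/tier2 8 > Soy/tier2 7 > Rice/tier2 5.
Fill Soy tier1 block (9 at 16) → 18 left.
Barley/tier1 (15): +6 → 12 left.
Rice/tier1 (9): +5 → 7 left.
Barley/tier2: +7 of 8 at 8; pool empty.
Total = 16×9 + 15×6 + 9×5 + 8×7 = 335.

335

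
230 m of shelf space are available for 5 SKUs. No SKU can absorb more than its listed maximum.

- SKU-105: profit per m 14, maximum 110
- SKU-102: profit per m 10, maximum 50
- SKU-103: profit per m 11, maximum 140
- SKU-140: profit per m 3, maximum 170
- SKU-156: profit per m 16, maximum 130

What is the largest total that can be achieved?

3480

Rank by profit per m: SKU-156 16 > SKU-105 14 > SKU-103 11 > SKU-102 10 > SKU-140 3.
Give SKU-156 130 to hit its cap of 130 — 100 left.
SKU-105 has room for 110 but only 100 remain, so it gets 100.
Total = 14×100 + 16×130 = 3480.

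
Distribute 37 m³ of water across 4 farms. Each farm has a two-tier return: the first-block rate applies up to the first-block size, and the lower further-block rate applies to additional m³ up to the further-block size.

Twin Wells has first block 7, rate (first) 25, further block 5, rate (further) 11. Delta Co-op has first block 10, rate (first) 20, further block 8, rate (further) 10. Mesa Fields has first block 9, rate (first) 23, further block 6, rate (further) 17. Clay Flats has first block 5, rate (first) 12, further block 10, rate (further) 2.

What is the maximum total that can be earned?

Order all 8 blocks by rate: Twin Wells/T1 25 > Mesa Fields/T1 23 > Delta Co-op/T1 20 > Mesa Fields/T2 17 > Clay Flats/T1 12 > Twin Wells/T2 11 > Delta Co-op/T2 10 > Clay Flats/T2 2.
Twin Wells T1 at 25: fill all 7 ; 30 left.
Fill Mesa Fields T1 block (9 at 23) ; 21 left.
Fill Delta Co-op T1 block (10 at 20) ; 11 left.
Fill Mesa Fields T2 block (6 at 17) ; 5 left.
Clay Flats T1 at 12: fill all 5 ; 0 left.
Total = 25×7 + 23×9 + 20×10 + 17×6 + 12×5 = 744.

744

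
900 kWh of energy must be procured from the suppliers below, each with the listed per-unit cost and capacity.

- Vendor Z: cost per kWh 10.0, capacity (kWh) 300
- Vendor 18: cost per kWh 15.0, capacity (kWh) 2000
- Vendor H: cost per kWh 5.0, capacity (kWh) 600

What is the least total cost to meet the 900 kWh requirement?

Fill from the cheapest supplier first.
Take 600 from Vendor H at 5.0 — need 300 more.
Vendor Z at 10.0: take all 300 kWh — 0 still needed.
Vendor 18: unused.
Cost = 600×5.0 + 300×10.0 = 6000.

6000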